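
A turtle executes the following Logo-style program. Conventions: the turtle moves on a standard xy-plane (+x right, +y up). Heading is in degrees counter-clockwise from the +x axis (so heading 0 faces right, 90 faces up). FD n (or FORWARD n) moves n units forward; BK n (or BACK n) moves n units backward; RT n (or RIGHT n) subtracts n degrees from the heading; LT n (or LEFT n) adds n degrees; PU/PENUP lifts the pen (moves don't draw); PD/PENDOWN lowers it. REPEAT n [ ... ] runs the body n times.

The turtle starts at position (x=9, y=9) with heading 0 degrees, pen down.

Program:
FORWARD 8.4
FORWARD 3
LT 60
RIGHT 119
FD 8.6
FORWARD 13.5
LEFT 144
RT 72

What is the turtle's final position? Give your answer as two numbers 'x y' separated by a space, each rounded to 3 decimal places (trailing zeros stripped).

Answer: 31.782 -9.943

Derivation:
Executing turtle program step by step:
Start: pos=(9,9), heading=0, pen down
FD 8.4: (9,9) -> (17.4,9) [heading=0, draw]
FD 3: (17.4,9) -> (20.4,9) [heading=0, draw]
LT 60: heading 0 -> 60
RT 119: heading 60 -> 301
FD 8.6: (20.4,9) -> (24.829,1.628) [heading=301, draw]
FD 13.5: (24.829,1.628) -> (31.782,-9.943) [heading=301, draw]
LT 144: heading 301 -> 85
RT 72: heading 85 -> 13
Final: pos=(31.782,-9.943), heading=13, 4 segment(s) drawn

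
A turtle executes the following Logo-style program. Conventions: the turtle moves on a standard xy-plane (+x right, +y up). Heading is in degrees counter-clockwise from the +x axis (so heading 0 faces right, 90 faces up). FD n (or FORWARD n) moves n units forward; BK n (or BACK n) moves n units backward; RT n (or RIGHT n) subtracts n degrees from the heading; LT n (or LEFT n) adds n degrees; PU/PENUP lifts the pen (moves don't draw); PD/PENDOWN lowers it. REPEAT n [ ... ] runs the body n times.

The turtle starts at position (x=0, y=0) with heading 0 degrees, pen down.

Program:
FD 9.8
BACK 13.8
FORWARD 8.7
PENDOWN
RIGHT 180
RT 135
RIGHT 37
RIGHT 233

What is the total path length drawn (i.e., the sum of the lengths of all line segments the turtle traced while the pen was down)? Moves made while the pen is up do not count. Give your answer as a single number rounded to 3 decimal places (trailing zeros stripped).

Answer: 32.3

Derivation:
Executing turtle program step by step:
Start: pos=(0,0), heading=0, pen down
FD 9.8: (0,0) -> (9.8,0) [heading=0, draw]
BK 13.8: (9.8,0) -> (-4,0) [heading=0, draw]
FD 8.7: (-4,0) -> (4.7,0) [heading=0, draw]
PD: pen down
RT 180: heading 0 -> 180
RT 135: heading 180 -> 45
RT 37: heading 45 -> 8
RT 233: heading 8 -> 135
Final: pos=(4.7,0), heading=135, 3 segment(s) drawn

Segment lengths:
  seg 1: (0,0) -> (9.8,0), length = 9.8
  seg 2: (9.8,0) -> (-4,0), length = 13.8
  seg 3: (-4,0) -> (4.7,0), length = 8.7
Total = 32.3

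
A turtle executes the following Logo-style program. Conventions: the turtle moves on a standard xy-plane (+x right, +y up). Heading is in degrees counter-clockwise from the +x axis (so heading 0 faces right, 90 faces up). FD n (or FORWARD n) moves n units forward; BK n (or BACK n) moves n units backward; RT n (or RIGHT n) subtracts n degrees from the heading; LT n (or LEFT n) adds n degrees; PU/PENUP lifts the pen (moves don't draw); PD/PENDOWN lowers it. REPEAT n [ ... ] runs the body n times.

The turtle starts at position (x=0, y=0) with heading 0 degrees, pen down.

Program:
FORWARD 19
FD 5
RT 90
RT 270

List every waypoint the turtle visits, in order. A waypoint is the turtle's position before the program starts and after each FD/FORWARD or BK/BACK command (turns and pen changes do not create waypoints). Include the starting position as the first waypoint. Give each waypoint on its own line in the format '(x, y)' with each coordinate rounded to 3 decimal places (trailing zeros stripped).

Executing turtle program step by step:
Start: pos=(0,0), heading=0, pen down
FD 19: (0,0) -> (19,0) [heading=0, draw]
FD 5: (19,0) -> (24,0) [heading=0, draw]
RT 90: heading 0 -> 270
RT 270: heading 270 -> 0
Final: pos=(24,0), heading=0, 2 segment(s) drawn
Waypoints (3 total):
(0, 0)
(19, 0)
(24, 0)

Answer: (0, 0)
(19, 0)
(24, 0)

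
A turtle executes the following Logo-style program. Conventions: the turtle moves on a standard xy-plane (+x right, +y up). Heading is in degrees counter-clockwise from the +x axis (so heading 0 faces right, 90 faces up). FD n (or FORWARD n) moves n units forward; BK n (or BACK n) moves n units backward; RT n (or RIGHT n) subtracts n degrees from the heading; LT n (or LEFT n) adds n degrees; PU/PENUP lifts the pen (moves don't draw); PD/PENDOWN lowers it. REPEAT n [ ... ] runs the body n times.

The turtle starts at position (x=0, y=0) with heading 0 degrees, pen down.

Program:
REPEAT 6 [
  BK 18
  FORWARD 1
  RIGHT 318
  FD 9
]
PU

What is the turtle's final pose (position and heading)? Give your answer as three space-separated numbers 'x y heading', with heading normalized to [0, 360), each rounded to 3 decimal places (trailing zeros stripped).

Answer: -7.107 -26.004 252

Derivation:
Executing turtle program step by step:
Start: pos=(0,0), heading=0, pen down
REPEAT 6 [
  -- iteration 1/6 --
  BK 18: (0,0) -> (-18,0) [heading=0, draw]
  FD 1: (-18,0) -> (-17,0) [heading=0, draw]
  RT 318: heading 0 -> 42
  FD 9: (-17,0) -> (-10.312,6.022) [heading=42, draw]
  -- iteration 2/6 --
  BK 18: (-10.312,6.022) -> (-23.688,-6.022) [heading=42, draw]
  FD 1: (-23.688,-6.022) -> (-22.945,-5.353) [heading=42, draw]
  RT 318: heading 42 -> 84
  FD 9: (-22.945,-5.353) -> (-22.004,3.598) [heading=84, draw]
  -- iteration 3/6 --
  BK 18: (-22.004,3.598) -> (-23.886,-14.304) [heading=84, draw]
  FD 1: (-23.886,-14.304) -> (-23.781,-13.309) [heading=84, draw]
  RT 318: heading 84 -> 126
  FD 9: (-23.781,-13.309) -> (-29.071,-6.028) [heading=126, draw]
  -- iteration 4/6 --
  BK 18: (-29.071,-6.028) -> (-18.491,-20.59) [heading=126, draw]
  FD 1: (-18.491,-20.59) -> (-19.079,-19.781) [heading=126, draw]
  RT 318: heading 126 -> 168
  FD 9: (-19.079,-19.781) -> (-27.882,-17.91) [heading=168, draw]
  -- iteration 5/6 --
  BK 18: (-27.882,-17.91) -> (-10.276,-21.653) [heading=168, draw]
  FD 1: (-10.276,-21.653) -> (-11.254,-21.445) [heading=168, draw]
  RT 318: heading 168 -> 210
  FD 9: (-11.254,-21.445) -> (-19.048,-25.945) [heading=210, draw]
  -- iteration 6/6 --
  BK 18: (-19.048,-25.945) -> (-3.46,-16.945) [heading=210, draw]
  FD 1: (-3.46,-16.945) -> (-4.326,-17.445) [heading=210, draw]
  RT 318: heading 210 -> 252
  FD 9: (-4.326,-17.445) -> (-7.107,-26.004) [heading=252, draw]
]
PU: pen up
Final: pos=(-7.107,-26.004), heading=252, 18 segment(s) drawn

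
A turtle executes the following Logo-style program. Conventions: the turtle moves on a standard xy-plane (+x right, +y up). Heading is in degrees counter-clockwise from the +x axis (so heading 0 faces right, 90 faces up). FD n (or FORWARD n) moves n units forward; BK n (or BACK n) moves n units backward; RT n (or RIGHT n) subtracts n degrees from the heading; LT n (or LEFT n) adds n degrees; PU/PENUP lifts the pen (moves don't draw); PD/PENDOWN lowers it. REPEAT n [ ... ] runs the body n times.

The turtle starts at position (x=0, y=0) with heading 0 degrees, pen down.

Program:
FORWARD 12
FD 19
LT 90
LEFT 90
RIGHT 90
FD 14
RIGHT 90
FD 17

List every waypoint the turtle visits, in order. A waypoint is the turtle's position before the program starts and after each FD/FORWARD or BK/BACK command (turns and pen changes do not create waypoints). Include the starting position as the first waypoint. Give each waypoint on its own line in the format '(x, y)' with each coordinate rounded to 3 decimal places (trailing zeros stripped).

Executing turtle program step by step:
Start: pos=(0,0), heading=0, pen down
FD 12: (0,0) -> (12,0) [heading=0, draw]
FD 19: (12,0) -> (31,0) [heading=0, draw]
LT 90: heading 0 -> 90
LT 90: heading 90 -> 180
RT 90: heading 180 -> 90
FD 14: (31,0) -> (31,14) [heading=90, draw]
RT 90: heading 90 -> 0
FD 17: (31,14) -> (48,14) [heading=0, draw]
Final: pos=(48,14), heading=0, 4 segment(s) drawn
Waypoints (5 total):
(0, 0)
(12, 0)
(31, 0)
(31, 14)
(48, 14)

Answer: (0, 0)
(12, 0)
(31, 0)
(31, 14)
(48, 14)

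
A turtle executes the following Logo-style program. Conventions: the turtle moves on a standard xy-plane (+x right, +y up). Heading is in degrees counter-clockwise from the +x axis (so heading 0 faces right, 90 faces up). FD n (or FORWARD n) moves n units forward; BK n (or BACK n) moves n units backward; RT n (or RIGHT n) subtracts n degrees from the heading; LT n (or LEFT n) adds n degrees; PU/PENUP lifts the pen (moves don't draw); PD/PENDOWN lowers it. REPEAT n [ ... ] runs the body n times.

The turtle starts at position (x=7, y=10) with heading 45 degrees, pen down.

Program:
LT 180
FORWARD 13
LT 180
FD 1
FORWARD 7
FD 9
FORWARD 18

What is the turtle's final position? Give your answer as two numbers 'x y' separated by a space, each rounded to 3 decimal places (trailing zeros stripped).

Executing turtle program step by step:
Start: pos=(7,10), heading=45, pen down
LT 180: heading 45 -> 225
FD 13: (7,10) -> (-2.192,0.808) [heading=225, draw]
LT 180: heading 225 -> 45
FD 1: (-2.192,0.808) -> (-1.485,1.515) [heading=45, draw]
FD 7: (-1.485,1.515) -> (3.464,6.464) [heading=45, draw]
FD 9: (3.464,6.464) -> (9.828,12.828) [heading=45, draw]
FD 18: (9.828,12.828) -> (22.556,25.556) [heading=45, draw]
Final: pos=(22.556,25.556), heading=45, 5 segment(s) drawn

Answer: 22.556 25.556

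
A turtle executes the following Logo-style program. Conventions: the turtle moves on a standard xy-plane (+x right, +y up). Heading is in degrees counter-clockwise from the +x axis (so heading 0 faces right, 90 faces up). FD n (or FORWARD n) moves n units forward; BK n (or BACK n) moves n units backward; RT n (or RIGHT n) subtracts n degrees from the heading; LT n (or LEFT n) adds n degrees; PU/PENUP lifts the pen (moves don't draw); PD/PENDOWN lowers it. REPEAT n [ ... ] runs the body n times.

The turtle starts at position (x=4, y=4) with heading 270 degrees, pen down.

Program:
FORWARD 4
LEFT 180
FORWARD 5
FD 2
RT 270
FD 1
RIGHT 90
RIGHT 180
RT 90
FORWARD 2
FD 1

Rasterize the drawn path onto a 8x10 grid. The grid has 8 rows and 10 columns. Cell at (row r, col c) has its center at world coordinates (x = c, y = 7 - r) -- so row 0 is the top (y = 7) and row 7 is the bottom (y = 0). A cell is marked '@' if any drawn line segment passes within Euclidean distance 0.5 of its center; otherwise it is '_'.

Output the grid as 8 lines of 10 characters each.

Answer: @@@@@_____
____@_____
____@_____
____@_____
____@_____
____@_____
____@_____
____@_____

Derivation:
Segment 0: (4,4) -> (4,0)
Segment 1: (4,0) -> (4,5)
Segment 2: (4,5) -> (4,7)
Segment 3: (4,7) -> (3,7)
Segment 4: (3,7) -> (1,7)
Segment 5: (1,7) -> (0,7)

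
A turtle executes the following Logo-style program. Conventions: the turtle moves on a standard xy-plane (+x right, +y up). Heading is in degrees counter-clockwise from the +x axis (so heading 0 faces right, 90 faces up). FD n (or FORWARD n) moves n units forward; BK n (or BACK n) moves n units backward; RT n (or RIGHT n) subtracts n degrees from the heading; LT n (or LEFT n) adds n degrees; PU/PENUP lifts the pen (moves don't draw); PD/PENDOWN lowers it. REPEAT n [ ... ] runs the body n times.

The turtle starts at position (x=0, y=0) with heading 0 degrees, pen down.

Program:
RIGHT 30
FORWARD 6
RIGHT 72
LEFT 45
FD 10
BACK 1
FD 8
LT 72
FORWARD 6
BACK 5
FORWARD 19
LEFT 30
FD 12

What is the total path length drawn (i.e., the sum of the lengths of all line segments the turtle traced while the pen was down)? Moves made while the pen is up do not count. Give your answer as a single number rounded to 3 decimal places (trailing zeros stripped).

Answer: 67

Derivation:
Executing turtle program step by step:
Start: pos=(0,0), heading=0, pen down
RT 30: heading 0 -> 330
FD 6: (0,0) -> (5.196,-3) [heading=330, draw]
RT 72: heading 330 -> 258
LT 45: heading 258 -> 303
FD 10: (5.196,-3) -> (10.643,-11.387) [heading=303, draw]
BK 1: (10.643,-11.387) -> (10.098,-10.548) [heading=303, draw]
FD 8: (10.098,-10.548) -> (14.455,-17.257) [heading=303, draw]
LT 72: heading 303 -> 15
FD 6: (14.455,-17.257) -> (20.251,-15.704) [heading=15, draw]
BK 5: (20.251,-15.704) -> (15.421,-16.999) [heading=15, draw]
FD 19: (15.421,-16.999) -> (33.774,-12.081) [heading=15, draw]
LT 30: heading 15 -> 45
FD 12: (33.774,-12.081) -> (42.259,-3.596) [heading=45, draw]
Final: pos=(42.259,-3.596), heading=45, 8 segment(s) drawn

Segment lengths:
  seg 1: (0,0) -> (5.196,-3), length = 6
  seg 2: (5.196,-3) -> (10.643,-11.387), length = 10
  seg 3: (10.643,-11.387) -> (10.098,-10.548), length = 1
  seg 4: (10.098,-10.548) -> (14.455,-17.257), length = 8
  seg 5: (14.455,-17.257) -> (20.251,-15.704), length = 6
  seg 6: (20.251,-15.704) -> (15.421,-16.999), length = 5
  seg 7: (15.421,-16.999) -> (33.774,-12.081), length = 19
  seg 8: (33.774,-12.081) -> (42.259,-3.596), length = 12
Total = 67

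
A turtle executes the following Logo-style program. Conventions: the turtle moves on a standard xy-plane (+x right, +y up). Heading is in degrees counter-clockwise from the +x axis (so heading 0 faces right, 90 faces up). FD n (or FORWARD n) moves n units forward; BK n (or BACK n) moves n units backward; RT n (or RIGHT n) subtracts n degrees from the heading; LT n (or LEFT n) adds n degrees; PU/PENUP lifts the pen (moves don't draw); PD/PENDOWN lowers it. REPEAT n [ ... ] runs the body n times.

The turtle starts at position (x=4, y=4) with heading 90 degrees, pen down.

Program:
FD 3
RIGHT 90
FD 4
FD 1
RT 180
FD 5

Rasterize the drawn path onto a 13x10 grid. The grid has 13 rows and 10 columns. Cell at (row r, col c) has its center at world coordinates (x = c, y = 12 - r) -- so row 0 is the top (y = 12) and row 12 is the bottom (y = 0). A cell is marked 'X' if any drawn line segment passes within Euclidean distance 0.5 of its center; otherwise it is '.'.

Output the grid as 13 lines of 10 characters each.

Answer: ..........
..........
..........
..........
..........
....XXXXXX
....X.....
....X.....
....X.....
..........
..........
..........
..........

Derivation:
Segment 0: (4,4) -> (4,7)
Segment 1: (4,7) -> (8,7)
Segment 2: (8,7) -> (9,7)
Segment 3: (9,7) -> (4,7)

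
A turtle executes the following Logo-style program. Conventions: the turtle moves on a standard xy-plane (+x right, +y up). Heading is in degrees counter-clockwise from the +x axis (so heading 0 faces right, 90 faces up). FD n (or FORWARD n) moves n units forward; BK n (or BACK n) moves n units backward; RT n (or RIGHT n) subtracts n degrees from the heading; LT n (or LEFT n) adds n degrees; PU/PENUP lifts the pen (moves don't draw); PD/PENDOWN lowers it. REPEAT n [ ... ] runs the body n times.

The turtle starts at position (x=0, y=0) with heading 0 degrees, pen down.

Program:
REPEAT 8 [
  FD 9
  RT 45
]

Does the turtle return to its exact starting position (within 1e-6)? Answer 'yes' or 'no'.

Answer: yes

Derivation:
Executing turtle program step by step:
Start: pos=(0,0), heading=0, pen down
REPEAT 8 [
  -- iteration 1/8 --
  FD 9: (0,0) -> (9,0) [heading=0, draw]
  RT 45: heading 0 -> 315
  -- iteration 2/8 --
  FD 9: (9,0) -> (15.364,-6.364) [heading=315, draw]
  RT 45: heading 315 -> 270
  -- iteration 3/8 --
  FD 9: (15.364,-6.364) -> (15.364,-15.364) [heading=270, draw]
  RT 45: heading 270 -> 225
  -- iteration 4/8 --
  FD 9: (15.364,-15.364) -> (9,-21.728) [heading=225, draw]
  RT 45: heading 225 -> 180
  -- iteration 5/8 --
  FD 9: (9,-21.728) -> (0,-21.728) [heading=180, draw]
  RT 45: heading 180 -> 135
  -- iteration 6/8 --
  FD 9: (0,-21.728) -> (-6.364,-15.364) [heading=135, draw]
  RT 45: heading 135 -> 90
  -- iteration 7/8 --
  FD 9: (-6.364,-15.364) -> (-6.364,-6.364) [heading=90, draw]
  RT 45: heading 90 -> 45
  -- iteration 8/8 --
  FD 9: (-6.364,-6.364) -> (0,0) [heading=45, draw]
  RT 45: heading 45 -> 0
]
Final: pos=(0,0), heading=0, 8 segment(s) drawn

Start position: (0, 0)
Final position: (0, 0)
Distance = 0; < 1e-6 -> CLOSED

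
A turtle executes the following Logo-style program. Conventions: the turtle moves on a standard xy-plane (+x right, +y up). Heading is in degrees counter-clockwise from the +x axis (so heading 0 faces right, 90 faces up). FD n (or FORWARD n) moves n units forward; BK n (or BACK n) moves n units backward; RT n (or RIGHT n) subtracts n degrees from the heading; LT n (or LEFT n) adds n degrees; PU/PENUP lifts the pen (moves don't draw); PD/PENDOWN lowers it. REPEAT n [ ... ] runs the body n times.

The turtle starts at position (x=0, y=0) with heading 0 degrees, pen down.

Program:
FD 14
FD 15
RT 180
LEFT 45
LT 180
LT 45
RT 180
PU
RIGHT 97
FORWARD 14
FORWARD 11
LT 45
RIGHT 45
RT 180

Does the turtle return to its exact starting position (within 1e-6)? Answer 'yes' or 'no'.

Answer: no

Derivation:
Executing turtle program step by step:
Start: pos=(0,0), heading=0, pen down
FD 14: (0,0) -> (14,0) [heading=0, draw]
FD 15: (14,0) -> (29,0) [heading=0, draw]
RT 180: heading 0 -> 180
LT 45: heading 180 -> 225
LT 180: heading 225 -> 45
LT 45: heading 45 -> 90
RT 180: heading 90 -> 270
PU: pen up
RT 97: heading 270 -> 173
FD 14: (29,0) -> (15.104,1.706) [heading=173, move]
FD 11: (15.104,1.706) -> (4.186,3.047) [heading=173, move]
LT 45: heading 173 -> 218
RT 45: heading 218 -> 173
RT 180: heading 173 -> 353
Final: pos=(4.186,3.047), heading=353, 2 segment(s) drawn

Start position: (0, 0)
Final position: (4.186, 3.047)
Distance = 5.178; >= 1e-6 -> NOT closed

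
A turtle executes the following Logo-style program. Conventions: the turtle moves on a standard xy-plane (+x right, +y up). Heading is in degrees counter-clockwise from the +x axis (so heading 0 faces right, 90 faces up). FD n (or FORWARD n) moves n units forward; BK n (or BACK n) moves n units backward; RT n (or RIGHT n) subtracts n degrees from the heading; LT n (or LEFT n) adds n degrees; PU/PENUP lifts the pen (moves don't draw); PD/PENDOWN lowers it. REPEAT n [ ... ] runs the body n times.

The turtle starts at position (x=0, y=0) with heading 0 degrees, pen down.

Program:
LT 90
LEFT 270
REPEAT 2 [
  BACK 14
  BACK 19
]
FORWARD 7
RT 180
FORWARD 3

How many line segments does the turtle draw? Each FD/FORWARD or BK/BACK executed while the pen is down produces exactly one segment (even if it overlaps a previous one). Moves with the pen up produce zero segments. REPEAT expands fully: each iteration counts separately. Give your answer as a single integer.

Answer: 6

Derivation:
Executing turtle program step by step:
Start: pos=(0,0), heading=0, pen down
LT 90: heading 0 -> 90
LT 270: heading 90 -> 0
REPEAT 2 [
  -- iteration 1/2 --
  BK 14: (0,0) -> (-14,0) [heading=0, draw]
  BK 19: (-14,0) -> (-33,0) [heading=0, draw]
  -- iteration 2/2 --
  BK 14: (-33,0) -> (-47,0) [heading=0, draw]
  BK 19: (-47,0) -> (-66,0) [heading=0, draw]
]
FD 7: (-66,0) -> (-59,0) [heading=0, draw]
RT 180: heading 0 -> 180
FD 3: (-59,0) -> (-62,0) [heading=180, draw]
Final: pos=(-62,0), heading=180, 6 segment(s) drawn
Segments drawn: 6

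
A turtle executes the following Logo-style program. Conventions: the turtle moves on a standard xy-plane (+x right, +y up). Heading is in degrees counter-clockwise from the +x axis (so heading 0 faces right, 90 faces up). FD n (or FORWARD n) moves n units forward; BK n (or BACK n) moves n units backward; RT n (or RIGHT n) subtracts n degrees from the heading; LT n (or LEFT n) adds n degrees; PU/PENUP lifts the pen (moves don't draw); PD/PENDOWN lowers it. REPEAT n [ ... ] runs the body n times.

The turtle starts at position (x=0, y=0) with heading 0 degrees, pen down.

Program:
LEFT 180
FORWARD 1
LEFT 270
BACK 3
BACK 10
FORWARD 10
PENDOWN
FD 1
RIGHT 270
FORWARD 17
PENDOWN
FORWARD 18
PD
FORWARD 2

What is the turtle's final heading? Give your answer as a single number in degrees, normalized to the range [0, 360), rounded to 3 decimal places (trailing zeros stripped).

Executing turtle program step by step:
Start: pos=(0,0), heading=0, pen down
LT 180: heading 0 -> 180
FD 1: (0,0) -> (-1,0) [heading=180, draw]
LT 270: heading 180 -> 90
BK 3: (-1,0) -> (-1,-3) [heading=90, draw]
BK 10: (-1,-3) -> (-1,-13) [heading=90, draw]
FD 10: (-1,-13) -> (-1,-3) [heading=90, draw]
PD: pen down
FD 1: (-1,-3) -> (-1,-2) [heading=90, draw]
RT 270: heading 90 -> 180
FD 17: (-1,-2) -> (-18,-2) [heading=180, draw]
PD: pen down
FD 18: (-18,-2) -> (-36,-2) [heading=180, draw]
PD: pen down
FD 2: (-36,-2) -> (-38,-2) [heading=180, draw]
Final: pos=(-38,-2), heading=180, 8 segment(s) drawn

Answer: 180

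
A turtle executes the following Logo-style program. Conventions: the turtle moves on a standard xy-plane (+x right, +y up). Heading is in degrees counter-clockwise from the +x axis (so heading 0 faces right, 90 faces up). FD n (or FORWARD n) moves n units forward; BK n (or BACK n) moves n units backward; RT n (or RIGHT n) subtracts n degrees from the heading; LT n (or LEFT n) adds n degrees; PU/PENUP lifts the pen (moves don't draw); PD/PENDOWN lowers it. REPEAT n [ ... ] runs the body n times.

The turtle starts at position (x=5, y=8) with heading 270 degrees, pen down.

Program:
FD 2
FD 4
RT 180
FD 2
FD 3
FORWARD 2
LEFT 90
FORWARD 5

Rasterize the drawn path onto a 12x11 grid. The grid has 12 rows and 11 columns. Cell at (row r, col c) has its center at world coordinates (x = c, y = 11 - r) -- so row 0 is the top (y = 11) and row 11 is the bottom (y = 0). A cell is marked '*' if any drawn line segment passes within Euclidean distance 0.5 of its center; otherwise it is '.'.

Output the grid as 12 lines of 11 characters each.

Segment 0: (5,8) -> (5,6)
Segment 1: (5,6) -> (5,2)
Segment 2: (5,2) -> (5,4)
Segment 3: (5,4) -> (5,7)
Segment 4: (5,7) -> (5,9)
Segment 5: (5,9) -> (-0,9)

Answer: ...........
...........
******.....
.....*.....
.....*.....
.....*.....
.....*.....
.....*.....
.....*.....
.....*.....
...........
...........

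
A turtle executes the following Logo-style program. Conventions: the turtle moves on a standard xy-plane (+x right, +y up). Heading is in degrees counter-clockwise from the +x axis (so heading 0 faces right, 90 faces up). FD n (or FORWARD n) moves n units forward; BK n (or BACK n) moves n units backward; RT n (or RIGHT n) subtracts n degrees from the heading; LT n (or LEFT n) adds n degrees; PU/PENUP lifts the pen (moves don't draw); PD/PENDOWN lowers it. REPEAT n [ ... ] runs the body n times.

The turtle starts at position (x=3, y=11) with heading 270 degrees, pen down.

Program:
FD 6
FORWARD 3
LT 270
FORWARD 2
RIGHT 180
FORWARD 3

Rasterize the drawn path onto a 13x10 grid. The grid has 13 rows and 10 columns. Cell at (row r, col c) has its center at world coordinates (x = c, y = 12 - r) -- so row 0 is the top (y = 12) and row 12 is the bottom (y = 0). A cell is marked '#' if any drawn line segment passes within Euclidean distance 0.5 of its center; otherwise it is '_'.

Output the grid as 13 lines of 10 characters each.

Answer: __________
___#______
___#______
___#______
___#______
___#______
___#______
___#______
___#______
___#______
_####_____
__________
__________

Derivation:
Segment 0: (3,11) -> (3,5)
Segment 1: (3,5) -> (3,2)
Segment 2: (3,2) -> (1,2)
Segment 3: (1,2) -> (4,2)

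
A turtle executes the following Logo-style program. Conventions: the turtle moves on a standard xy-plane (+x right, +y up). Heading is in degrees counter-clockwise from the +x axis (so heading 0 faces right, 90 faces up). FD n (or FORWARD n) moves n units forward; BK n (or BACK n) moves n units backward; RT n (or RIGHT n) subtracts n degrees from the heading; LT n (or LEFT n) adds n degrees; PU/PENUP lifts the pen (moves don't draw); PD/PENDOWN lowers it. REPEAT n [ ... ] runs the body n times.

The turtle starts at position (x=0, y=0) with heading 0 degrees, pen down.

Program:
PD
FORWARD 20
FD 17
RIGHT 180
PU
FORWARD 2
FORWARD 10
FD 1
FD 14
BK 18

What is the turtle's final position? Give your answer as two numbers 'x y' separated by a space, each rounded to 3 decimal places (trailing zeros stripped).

Answer: 28 0

Derivation:
Executing turtle program step by step:
Start: pos=(0,0), heading=0, pen down
PD: pen down
FD 20: (0,0) -> (20,0) [heading=0, draw]
FD 17: (20,0) -> (37,0) [heading=0, draw]
RT 180: heading 0 -> 180
PU: pen up
FD 2: (37,0) -> (35,0) [heading=180, move]
FD 10: (35,0) -> (25,0) [heading=180, move]
FD 1: (25,0) -> (24,0) [heading=180, move]
FD 14: (24,0) -> (10,0) [heading=180, move]
BK 18: (10,0) -> (28,0) [heading=180, move]
Final: pos=(28,0), heading=180, 2 segment(s) drawn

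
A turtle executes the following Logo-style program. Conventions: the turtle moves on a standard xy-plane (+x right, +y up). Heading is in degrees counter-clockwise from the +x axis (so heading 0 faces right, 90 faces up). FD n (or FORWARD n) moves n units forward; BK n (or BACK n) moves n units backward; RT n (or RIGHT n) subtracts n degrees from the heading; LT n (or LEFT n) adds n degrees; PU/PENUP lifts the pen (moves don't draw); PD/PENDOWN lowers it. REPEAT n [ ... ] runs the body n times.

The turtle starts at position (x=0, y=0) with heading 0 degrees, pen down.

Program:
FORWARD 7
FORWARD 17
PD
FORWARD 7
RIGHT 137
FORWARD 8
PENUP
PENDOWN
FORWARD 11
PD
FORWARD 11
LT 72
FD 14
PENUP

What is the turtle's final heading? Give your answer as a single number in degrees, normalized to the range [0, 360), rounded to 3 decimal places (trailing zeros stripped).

Answer: 295

Derivation:
Executing turtle program step by step:
Start: pos=(0,0), heading=0, pen down
FD 7: (0,0) -> (7,0) [heading=0, draw]
FD 17: (7,0) -> (24,0) [heading=0, draw]
PD: pen down
FD 7: (24,0) -> (31,0) [heading=0, draw]
RT 137: heading 0 -> 223
FD 8: (31,0) -> (25.149,-5.456) [heading=223, draw]
PU: pen up
PD: pen down
FD 11: (25.149,-5.456) -> (17.104,-12.958) [heading=223, draw]
PD: pen down
FD 11: (17.104,-12.958) -> (9.059,-20.46) [heading=223, draw]
LT 72: heading 223 -> 295
FD 14: (9.059,-20.46) -> (14.976,-33.148) [heading=295, draw]
PU: pen up
Final: pos=(14.976,-33.148), heading=295, 7 segment(s) drawn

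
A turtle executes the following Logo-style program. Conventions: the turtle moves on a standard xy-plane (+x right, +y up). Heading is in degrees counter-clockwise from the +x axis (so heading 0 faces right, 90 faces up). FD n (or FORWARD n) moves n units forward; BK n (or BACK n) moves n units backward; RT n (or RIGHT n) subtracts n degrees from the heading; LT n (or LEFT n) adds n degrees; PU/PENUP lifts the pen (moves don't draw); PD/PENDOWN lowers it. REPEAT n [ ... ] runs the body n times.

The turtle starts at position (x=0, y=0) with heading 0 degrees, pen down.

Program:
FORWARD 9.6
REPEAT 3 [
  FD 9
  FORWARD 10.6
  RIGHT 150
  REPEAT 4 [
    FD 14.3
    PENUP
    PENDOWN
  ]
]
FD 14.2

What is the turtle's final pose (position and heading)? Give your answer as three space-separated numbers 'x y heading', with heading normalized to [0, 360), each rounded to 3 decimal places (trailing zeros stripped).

Executing turtle program step by step:
Start: pos=(0,0), heading=0, pen down
FD 9.6: (0,0) -> (9.6,0) [heading=0, draw]
REPEAT 3 [
  -- iteration 1/3 --
  FD 9: (9.6,0) -> (18.6,0) [heading=0, draw]
  FD 10.6: (18.6,0) -> (29.2,0) [heading=0, draw]
  RT 150: heading 0 -> 210
  REPEAT 4 [
    -- iteration 1/4 --
    FD 14.3: (29.2,0) -> (16.816,-7.15) [heading=210, draw]
    PU: pen up
    PD: pen down
    -- iteration 2/4 --
    FD 14.3: (16.816,-7.15) -> (4.432,-14.3) [heading=210, draw]
    PU: pen up
    PD: pen down
    -- iteration 3/4 --
    FD 14.3: (4.432,-14.3) -> (-7.952,-21.45) [heading=210, draw]
    PU: pen up
    PD: pen down
    -- iteration 4/4 --
    FD 14.3: (-7.952,-21.45) -> (-20.337,-28.6) [heading=210, draw]
    PU: pen up
    PD: pen down
  ]
  -- iteration 2/3 --
  FD 9: (-20.337,-28.6) -> (-28.131,-33.1) [heading=210, draw]
  FD 10.6: (-28.131,-33.1) -> (-37.311,-38.4) [heading=210, draw]
  RT 150: heading 210 -> 60
  REPEAT 4 [
    -- iteration 1/4 --
    FD 14.3: (-37.311,-38.4) -> (-30.161,-26.016) [heading=60, draw]
    PU: pen up
    PD: pen down
    -- iteration 2/4 --
    FD 14.3: (-30.161,-26.016) -> (-23.011,-13.632) [heading=60, draw]
    PU: pen up
    PD: pen down
    -- iteration 3/4 --
    FD 14.3: (-23.011,-13.632) -> (-15.861,-1.248) [heading=60, draw]
    PU: pen up
    PD: pen down
    -- iteration 4/4 --
    FD 14.3: (-15.861,-1.248) -> (-8.711,11.137) [heading=60, draw]
    PU: pen up
    PD: pen down
  ]
  -- iteration 3/3 --
  FD 9: (-8.711,11.137) -> (-4.211,18.931) [heading=60, draw]
  FD 10.6: (-4.211,18.931) -> (1.089,28.111) [heading=60, draw]
  RT 150: heading 60 -> 270
  REPEAT 4 [
    -- iteration 1/4 --
    FD 14.3: (1.089,28.111) -> (1.089,13.811) [heading=270, draw]
    PU: pen up
    PD: pen down
    -- iteration 2/4 --
    FD 14.3: (1.089,13.811) -> (1.089,-0.489) [heading=270, draw]
    PU: pen up
    PD: pen down
    -- iteration 3/4 --
    FD 14.3: (1.089,-0.489) -> (1.089,-14.789) [heading=270, draw]
    PU: pen up
    PD: pen down
    -- iteration 4/4 --
    FD 14.3: (1.089,-14.789) -> (1.089,-29.089) [heading=270, draw]
    PU: pen up
    PD: pen down
  ]
]
FD 14.2: (1.089,-29.089) -> (1.089,-43.289) [heading=270, draw]
Final: pos=(1.089,-43.289), heading=270, 20 segment(s) drawn

Answer: 1.089 -43.289 270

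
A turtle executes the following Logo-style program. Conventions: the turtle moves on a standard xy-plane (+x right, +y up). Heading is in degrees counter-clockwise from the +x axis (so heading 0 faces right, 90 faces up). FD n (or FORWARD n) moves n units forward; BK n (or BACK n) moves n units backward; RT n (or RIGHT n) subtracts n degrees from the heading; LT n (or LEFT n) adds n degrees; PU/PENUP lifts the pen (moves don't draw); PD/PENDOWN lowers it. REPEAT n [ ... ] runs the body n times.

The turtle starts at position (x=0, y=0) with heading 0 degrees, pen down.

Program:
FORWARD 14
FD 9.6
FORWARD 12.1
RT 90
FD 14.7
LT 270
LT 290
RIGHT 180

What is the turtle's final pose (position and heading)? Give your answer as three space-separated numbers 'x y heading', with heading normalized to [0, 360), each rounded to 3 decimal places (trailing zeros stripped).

Executing turtle program step by step:
Start: pos=(0,0), heading=0, pen down
FD 14: (0,0) -> (14,0) [heading=0, draw]
FD 9.6: (14,0) -> (23.6,0) [heading=0, draw]
FD 12.1: (23.6,0) -> (35.7,0) [heading=0, draw]
RT 90: heading 0 -> 270
FD 14.7: (35.7,0) -> (35.7,-14.7) [heading=270, draw]
LT 270: heading 270 -> 180
LT 290: heading 180 -> 110
RT 180: heading 110 -> 290
Final: pos=(35.7,-14.7), heading=290, 4 segment(s) drawn

Answer: 35.7 -14.7 290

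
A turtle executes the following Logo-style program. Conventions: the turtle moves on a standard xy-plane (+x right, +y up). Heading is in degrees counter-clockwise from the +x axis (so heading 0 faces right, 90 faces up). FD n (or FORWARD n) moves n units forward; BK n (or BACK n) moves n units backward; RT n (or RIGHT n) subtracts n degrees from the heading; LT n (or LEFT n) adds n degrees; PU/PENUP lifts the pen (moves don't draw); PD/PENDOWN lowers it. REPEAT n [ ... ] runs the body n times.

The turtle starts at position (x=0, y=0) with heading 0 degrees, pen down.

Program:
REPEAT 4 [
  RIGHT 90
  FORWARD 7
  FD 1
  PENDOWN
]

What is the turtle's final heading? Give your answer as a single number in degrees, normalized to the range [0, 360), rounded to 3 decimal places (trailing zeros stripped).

Executing turtle program step by step:
Start: pos=(0,0), heading=0, pen down
REPEAT 4 [
  -- iteration 1/4 --
  RT 90: heading 0 -> 270
  FD 7: (0,0) -> (0,-7) [heading=270, draw]
  FD 1: (0,-7) -> (0,-8) [heading=270, draw]
  PD: pen down
  -- iteration 2/4 --
  RT 90: heading 270 -> 180
  FD 7: (0,-8) -> (-7,-8) [heading=180, draw]
  FD 1: (-7,-8) -> (-8,-8) [heading=180, draw]
  PD: pen down
  -- iteration 3/4 --
  RT 90: heading 180 -> 90
  FD 7: (-8,-8) -> (-8,-1) [heading=90, draw]
  FD 1: (-8,-1) -> (-8,0) [heading=90, draw]
  PD: pen down
  -- iteration 4/4 --
  RT 90: heading 90 -> 0
  FD 7: (-8,0) -> (-1,0) [heading=0, draw]
  FD 1: (-1,0) -> (0,0) [heading=0, draw]
  PD: pen down
]
Final: pos=(0,0), heading=0, 8 segment(s) drawn

Answer: 0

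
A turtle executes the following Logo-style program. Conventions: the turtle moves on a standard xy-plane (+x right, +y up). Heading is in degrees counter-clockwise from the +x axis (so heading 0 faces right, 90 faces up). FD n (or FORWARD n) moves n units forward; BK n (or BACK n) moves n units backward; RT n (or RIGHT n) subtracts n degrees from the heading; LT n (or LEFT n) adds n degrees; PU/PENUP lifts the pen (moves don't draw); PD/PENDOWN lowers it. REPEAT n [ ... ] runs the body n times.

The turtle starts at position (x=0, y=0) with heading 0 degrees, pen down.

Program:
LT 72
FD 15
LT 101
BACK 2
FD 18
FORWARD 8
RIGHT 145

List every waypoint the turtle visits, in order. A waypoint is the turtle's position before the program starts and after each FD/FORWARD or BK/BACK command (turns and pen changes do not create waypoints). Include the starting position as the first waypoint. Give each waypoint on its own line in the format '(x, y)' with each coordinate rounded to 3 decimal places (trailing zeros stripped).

Executing turtle program step by step:
Start: pos=(0,0), heading=0, pen down
LT 72: heading 0 -> 72
FD 15: (0,0) -> (4.635,14.266) [heading=72, draw]
LT 101: heading 72 -> 173
BK 2: (4.635,14.266) -> (6.62,14.022) [heading=173, draw]
FD 18: (6.62,14.022) -> (-11.245,16.216) [heading=173, draw]
FD 8: (-11.245,16.216) -> (-19.186,17.191) [heading=173, draw]
RT 145: heading 173 -> 28
Final: pos=(-19.186,17.191), heading=28, 4 segment(s) drawn
Waypoints (5 total):
(0, 0)
(4.635, 14.266)
(6.62, 14.022)
(-11.245, 16.216)
(-19.186, 17.191)

Answer: (0, 0)
(4.635, 14.266)
(6.62, 14.022)
(-11.245, 16.216)
(-19.186, 17.191)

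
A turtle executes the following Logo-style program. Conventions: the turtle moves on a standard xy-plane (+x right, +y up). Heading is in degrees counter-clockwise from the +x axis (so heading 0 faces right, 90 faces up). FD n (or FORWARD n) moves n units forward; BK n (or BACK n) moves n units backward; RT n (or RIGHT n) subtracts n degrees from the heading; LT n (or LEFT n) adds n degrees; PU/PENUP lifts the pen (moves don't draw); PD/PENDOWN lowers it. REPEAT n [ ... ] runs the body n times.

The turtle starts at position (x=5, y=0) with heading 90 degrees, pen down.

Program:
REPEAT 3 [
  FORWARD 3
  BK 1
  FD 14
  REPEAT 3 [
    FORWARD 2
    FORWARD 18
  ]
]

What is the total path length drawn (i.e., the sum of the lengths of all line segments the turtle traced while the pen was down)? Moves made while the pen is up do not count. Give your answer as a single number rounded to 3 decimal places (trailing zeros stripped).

Answer: 234

Derivation:
Executing turtle program step by step:
Start: pos=(5,0), heading=90, pen down
REPEAT 3 [
  -- iteration 1/3 --
  FD 3: (5,0) -> (5,3) [heading=90, draw]
  BK 1: (5,3) -> (5,2) [heading=90, draw]
  FD 14: (5,2) -> (5,16) [heading=90, draw]
  REPEAT 3 [
    -- iteration 1/3 --
    FD 2: (5,16) -> (5,18) [heading=90, draw]
    FD 18: (5,18) -> (5,36) [heading=90, draw]
    -- iteration 2/3 --
    FD 2: (5,36) -> (5,38) [heading=90, draw]
    FD 18: (5,38) -> (5,56) [heading=90, draw]
    -- iteration 3/3 --
    FD 2: (5,56) -> (5,58) [heading=90, draw]
    FD 18: (5,58) -> (5,76) [heading=90, draw]
  ]
  -- iteration 2/3 --
  FD 3: (5,76) -> (5,79) [heading=90, draw]
  BK 1: (5,79) -> (5,78) [heading=90, draw]
  FD 14: (5,78) -> (5,92) [heading=90, draw]
  REPEAT 3 [
    -- iteration 1/3 --
    FD 2: (5,92) -> (5,94) [heading=90, draw]
    FD 18: (5,94) -> (5,112) [heading=90, draw]
    -- iteration 2/3 --
    FD 2: (5,112) -> (5,114) [heading=90, draw]
    FD 18: (5,114) -> (5,132) [heading=90, draw]
    -- iteration 3/3 --
    FD 2: (5,132) -> (5,134) [heading=90, draw]
    FD 18: (5,134) -> (5,152) [heading=90, draw]
  ]
  -- iteration 3/3 --
  FD 3: (5,152) -> (5,155) [heading=90, draw]
  BK 1: (5,155) -> (5,154) [heading=90, draw]
  FD 14: (5,154) -> (5,168) [heading=90, draw]
  REPEAT 3 [
    -- iteration 1/3 --
    FD 2: (5,168) -> (5,170) [heading=90, draw]
    FD 18: (5,170) -> (5,188) [heading=90, draw]
    -- iteration 2/3 --
    FD 2: (5,188) -> (5,190) [heading=90, draw]
    FD 18: (5,190) -> (5,208) [heading=90, draw]
    -- iteration 3/3 --
    FD 2: (5,208) -> (5,210) [heading=90, draw]
    FD 18: (5,210) -> (5,228) [heading=90, draw]
  ]
]
Final: pos=(5,228), heading=90, 27 segment(s) drawn

Segment lengths:
  seg 1: (5,0) -> (5,3), length = 3
  seg 2: (5,3) -> (5,2), length = 1
  seg 3: (5,2) -> (5,16), length = 14
  seg 4: (5,16) -> (5,18), length = 2
  seg 5: (5,18) -> (5,36), length = 18
  seg 6: (5,36) -> (5,38), length = 2
  seg 7: (5,38) -> (5,56), length = 18
  seg 8: (5,56) -> (5,58), length = 2
  seg 9: (5,58) -> (5,76), length = 18
  seg 10: (5,76) -> (5,79), length = 3
  seg 11: (5,79) -> (5,78), length = 1
  seg 12: (5,78) -> (5,92), length = 14
  seg 13: (5,92) -> (5,94), length = 2
  seg 14: (5,94) -> (5,112), length = 18
  seg 15: (5,112) -> (5,114), length = 2
  seg 16: (5,114) -> (5,132), length = 18
  seg 17: (5,132) -> (5,134), length = 2
  seg 18: (5,134) -> (5,152), length = 18
  seg 19: (5,152) -> (5,155), length = 3
  seg 20: (5,155) -> (5,154), length = 1
  seg 21: (5,154) -> (5,168), length = 14
  seg 22: (5,168) -> (5,170), length = 2
  seg 23: (5,170) -> (5,188), length = 18
  seg 24: (5,188) -> (5,190), length = 2
  seg 25: (5,190) -> (5,208), length = 18
  seg 26: (5,208) -> (5,210), length = 2
  seg 27: (5,210) -> (5,228), length = 18
Total = 234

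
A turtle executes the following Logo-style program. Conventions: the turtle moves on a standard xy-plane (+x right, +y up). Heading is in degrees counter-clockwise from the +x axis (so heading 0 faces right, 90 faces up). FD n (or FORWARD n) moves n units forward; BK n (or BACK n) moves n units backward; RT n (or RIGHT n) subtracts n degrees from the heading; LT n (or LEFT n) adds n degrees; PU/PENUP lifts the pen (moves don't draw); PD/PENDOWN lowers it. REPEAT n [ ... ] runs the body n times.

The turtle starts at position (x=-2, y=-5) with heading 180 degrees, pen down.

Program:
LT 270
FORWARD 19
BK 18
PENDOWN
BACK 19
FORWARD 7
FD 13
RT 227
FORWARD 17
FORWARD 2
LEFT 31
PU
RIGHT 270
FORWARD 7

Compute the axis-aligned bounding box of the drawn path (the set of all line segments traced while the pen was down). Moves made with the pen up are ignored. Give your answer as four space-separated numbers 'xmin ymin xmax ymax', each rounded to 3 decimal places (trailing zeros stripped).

Answer: -15.896 -23 -2 14

Derivation:
Executing turtle program step by step:
Start: pos=(-2,-5), heading=180, pen down
LT 270: heading 180 -> 90
FD 19: (-2,-5) -> (-2,14) [heading=90, draw]
BK 18: (-2,14) -> (-2,-4) [heading=90, draw]
PD: pen down
BK 19: (-2,-4) -> (-2,-23) [heading=90, draw]
FD 7: (-2,-23) -> (-2,-16) [heading=90, draw]
FD 13: (-2,-16) -> (-2,-3) [heading=90, draw]
RT 227: heading 90 -> 223
FD 17: (-2,-3) -> (-14.433,-14.594) [heading=223, draw]
FD 2: (-14.433,-14.594) -> (-15.896,-15.958) [heading=223, draw]
LT 31: heading 223 -> 254
PU: pen up
RT 270: heading 254 -> 344
FD 7: (-15.896,-15.958) -> (-9.167,-17.887) [heading=344, move]
Final: pos=(-9.167,-17.887), heading=344, 7 segment(s) drawn

Segment endpoints: x in {-15.896, -14.433, -2, -2, -2, -2, -2, -2}, y in {-23, -16, -15.958, -14.594, -5, -4, -3, 14}
xmin=-15.896, ymin=-23, xmax=-2, ymax=14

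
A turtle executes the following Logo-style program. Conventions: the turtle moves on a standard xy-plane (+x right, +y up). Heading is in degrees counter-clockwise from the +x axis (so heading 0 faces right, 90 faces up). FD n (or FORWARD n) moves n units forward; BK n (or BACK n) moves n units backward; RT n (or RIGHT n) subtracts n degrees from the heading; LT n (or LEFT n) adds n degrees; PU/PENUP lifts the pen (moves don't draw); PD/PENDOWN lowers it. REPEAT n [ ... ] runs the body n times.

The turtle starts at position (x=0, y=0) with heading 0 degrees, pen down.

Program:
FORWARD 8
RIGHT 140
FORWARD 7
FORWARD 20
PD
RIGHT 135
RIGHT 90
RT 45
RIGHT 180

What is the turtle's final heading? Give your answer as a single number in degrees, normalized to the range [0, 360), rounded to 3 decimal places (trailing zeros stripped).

Answer: 130

Derivation:
Executing turtle program step by step:
Start: pos=(0,0), heading=0, pen down
FD 8: (0,0) -> (8,0) [heading=0, draw]
RT 140: heading 0 -> 220
FD 7: (8,0) -> (2.638,-4.5) [heading=220, draw]
FD 20: (2.638,-4.5) -> (-12.683,-17.355) [heading=220, draw]
PD: pen down
RT 135: heading 220 -> 85
RT 90: heading 85 -> 355
RT 45: heading 355 -> 310
RT 180: heading 310 -> 130
Final: pos=(-12.683,-17.355), heading=130, 3 segment(s) drawn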